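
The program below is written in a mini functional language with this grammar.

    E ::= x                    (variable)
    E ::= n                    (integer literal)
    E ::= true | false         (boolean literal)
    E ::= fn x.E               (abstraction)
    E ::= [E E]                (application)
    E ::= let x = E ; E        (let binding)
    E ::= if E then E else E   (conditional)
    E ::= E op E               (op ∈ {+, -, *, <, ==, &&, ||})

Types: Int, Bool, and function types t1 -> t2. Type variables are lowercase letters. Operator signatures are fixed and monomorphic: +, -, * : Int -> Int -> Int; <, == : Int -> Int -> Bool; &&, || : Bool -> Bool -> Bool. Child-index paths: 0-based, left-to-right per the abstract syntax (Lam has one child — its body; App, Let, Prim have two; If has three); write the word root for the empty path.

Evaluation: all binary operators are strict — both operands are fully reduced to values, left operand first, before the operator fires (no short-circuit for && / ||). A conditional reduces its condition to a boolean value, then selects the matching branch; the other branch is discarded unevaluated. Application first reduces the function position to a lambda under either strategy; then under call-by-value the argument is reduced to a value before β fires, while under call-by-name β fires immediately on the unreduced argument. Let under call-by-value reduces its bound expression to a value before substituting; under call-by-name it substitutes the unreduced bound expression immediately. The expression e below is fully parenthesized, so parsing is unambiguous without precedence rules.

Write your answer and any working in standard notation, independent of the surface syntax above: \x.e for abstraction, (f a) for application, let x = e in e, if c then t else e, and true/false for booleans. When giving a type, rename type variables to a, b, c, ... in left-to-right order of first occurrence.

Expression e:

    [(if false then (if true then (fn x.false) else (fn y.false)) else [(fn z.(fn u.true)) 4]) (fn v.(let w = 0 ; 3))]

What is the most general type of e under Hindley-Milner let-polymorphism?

Working:
  unify Bool ~ Bool
  unify Bool ~ Bool
\x._ : a -> Bool
\y._ : b -> Bool
  unify a -> Bool ~ b -> Bool
  unify a ~ b
  unify Bool ~ Bool
\u._ : d -> Bool
\z._ : c -> d -> Bool
  unify c -> d -> Bool ~ Int -> e
  unify c ~ Int
  unify d -> Bool ~ e
_ _ : d -> Bool
  unify b -> Bool ~ d -> Bool
  unify b ~ d
  unify Bool ~ Bool
let w : Int
\v._ : f -> Int
  unify d -> Bool ~ (f -> Int) -> g
  unify d ~ f -> Int
  unify Bool ~ g
_ _ : Bool

Answer: Bool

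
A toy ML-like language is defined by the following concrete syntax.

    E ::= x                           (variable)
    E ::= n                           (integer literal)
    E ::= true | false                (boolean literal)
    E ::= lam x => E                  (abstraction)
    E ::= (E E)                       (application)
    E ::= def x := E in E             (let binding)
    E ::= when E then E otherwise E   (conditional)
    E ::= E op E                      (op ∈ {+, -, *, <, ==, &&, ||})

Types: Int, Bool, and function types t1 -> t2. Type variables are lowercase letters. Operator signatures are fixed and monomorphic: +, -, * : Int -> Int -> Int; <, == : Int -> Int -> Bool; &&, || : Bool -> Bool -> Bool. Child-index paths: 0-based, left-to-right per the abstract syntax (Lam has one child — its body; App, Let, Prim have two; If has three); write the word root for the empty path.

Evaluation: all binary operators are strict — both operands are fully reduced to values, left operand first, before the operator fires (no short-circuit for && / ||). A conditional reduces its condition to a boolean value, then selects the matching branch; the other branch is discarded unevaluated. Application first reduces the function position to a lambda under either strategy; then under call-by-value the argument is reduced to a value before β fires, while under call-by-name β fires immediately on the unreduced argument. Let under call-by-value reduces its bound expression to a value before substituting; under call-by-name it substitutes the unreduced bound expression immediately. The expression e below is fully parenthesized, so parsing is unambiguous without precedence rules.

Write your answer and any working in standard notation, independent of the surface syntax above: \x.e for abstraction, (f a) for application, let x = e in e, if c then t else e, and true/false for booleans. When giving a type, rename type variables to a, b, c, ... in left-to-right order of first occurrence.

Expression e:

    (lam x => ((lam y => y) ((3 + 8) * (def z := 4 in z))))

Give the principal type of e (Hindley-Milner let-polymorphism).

Trace:
y : b
\y._ : b -> b
  unify Int ~ Int
  unify Int ~ Int
  unify Int ~ Int
let z : Int
z : Int
  unify Int ~ Int
  unify b -> b ~ Int -> c
  unify b ~ Int
  unify Int ~ c
_ _ : Int
\x._ : a -> Int

Answer: a -> Int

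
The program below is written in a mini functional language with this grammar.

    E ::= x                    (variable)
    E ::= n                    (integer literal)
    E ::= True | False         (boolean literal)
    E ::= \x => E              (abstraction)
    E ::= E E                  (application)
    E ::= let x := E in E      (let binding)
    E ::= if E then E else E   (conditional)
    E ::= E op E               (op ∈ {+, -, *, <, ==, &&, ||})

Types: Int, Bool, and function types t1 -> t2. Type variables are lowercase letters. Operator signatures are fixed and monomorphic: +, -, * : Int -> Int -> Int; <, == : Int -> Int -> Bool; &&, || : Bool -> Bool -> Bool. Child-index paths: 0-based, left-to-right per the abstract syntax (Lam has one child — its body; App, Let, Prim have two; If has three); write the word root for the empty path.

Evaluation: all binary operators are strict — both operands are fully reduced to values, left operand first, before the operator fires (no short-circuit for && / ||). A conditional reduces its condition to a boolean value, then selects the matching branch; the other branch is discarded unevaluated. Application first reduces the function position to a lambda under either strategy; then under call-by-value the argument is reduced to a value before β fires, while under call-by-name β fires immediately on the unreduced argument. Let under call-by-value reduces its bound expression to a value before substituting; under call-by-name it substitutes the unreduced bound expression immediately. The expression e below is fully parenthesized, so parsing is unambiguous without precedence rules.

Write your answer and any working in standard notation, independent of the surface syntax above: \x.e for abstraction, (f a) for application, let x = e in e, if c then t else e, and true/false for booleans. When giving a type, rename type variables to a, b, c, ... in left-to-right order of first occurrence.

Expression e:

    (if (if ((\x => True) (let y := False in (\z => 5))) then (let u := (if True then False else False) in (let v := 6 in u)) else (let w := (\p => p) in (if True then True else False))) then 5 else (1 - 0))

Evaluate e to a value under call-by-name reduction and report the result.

Working:
step 0: (if (if ((\x.true) (let y = false in (\z.5))) then (let u = (if true then false else false) in (let v = 6 in u)) else (let w = (\p.p) in (if true then true else false))) then 5 else (1 - 0))
step 1: [beta@0.0] (if (if true then (let u = (if true then false else false) in (let v = 6 in u)) else (let w = (\p.p) in (if true then true else false))) then 5 else (1 - 0))
step 2: [if@0] (if (let u = (if true then false else false) in (let v = 6 in u)) then 5 else (1 - 0))
step 3: [let@0] (if (let v = 6 in (if true then false else false)) then 5 else (1 - 0))
step 4: [let@0] (if (if true then false else false) then 5 else (1 - 0))
step 5: [if@0] (if false then 5 else (1 - 0))
step 6: [if@root] (1 - 0)
step 7: [delta@root] 1

Answer: 1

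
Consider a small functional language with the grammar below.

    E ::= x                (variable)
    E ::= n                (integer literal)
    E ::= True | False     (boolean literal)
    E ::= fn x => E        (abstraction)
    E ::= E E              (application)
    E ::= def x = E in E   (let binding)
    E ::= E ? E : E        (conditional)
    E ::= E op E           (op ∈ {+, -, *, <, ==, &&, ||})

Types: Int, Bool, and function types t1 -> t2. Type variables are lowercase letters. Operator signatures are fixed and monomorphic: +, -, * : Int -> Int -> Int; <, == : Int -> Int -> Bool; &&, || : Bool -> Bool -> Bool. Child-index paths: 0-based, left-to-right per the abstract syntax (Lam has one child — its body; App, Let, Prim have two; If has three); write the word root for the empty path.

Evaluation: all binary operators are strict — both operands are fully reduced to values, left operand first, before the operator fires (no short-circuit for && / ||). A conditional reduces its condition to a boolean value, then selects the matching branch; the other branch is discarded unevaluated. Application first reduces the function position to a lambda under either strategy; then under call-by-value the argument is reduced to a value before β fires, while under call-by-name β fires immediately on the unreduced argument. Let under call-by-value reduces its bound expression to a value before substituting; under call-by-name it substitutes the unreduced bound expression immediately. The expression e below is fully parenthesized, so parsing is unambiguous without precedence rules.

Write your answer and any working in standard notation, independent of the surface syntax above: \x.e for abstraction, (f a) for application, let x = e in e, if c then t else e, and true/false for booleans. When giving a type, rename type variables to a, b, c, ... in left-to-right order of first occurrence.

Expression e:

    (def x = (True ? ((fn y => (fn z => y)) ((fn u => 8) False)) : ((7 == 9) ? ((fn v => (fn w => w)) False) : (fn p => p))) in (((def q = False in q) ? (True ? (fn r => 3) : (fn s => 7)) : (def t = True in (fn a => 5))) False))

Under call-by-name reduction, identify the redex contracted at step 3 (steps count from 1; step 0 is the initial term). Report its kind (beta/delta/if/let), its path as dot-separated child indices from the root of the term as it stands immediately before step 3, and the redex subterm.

Answer: if at 0 : (if false then (if true then (\r.3) else (\s.7)) else (let t = true in (\a.5)))

Working:
step 0: (let x = (if true then ((\y.(\z.y)) ((\u.8) false)) else (if (7 == 9) then ((\v.(\w.w)) false) else (\p.p))) in ((if (let q = false in q) then (if true then (\r.3) else (\s.7)) else (let t = true in (\a.5))) false))
step 1: [let@root] ((if (let q = false in q) then (if true then (\r.3) else (\s.7)) else (let t = true in (\a.5))) false)
step 2: [let@0.0] ((if false then (if true then (\r.3) else (\s.7)) else (let t = true in (\a.5))) false)
step 3: [if@0] ((let t = true in (\a.5)) false)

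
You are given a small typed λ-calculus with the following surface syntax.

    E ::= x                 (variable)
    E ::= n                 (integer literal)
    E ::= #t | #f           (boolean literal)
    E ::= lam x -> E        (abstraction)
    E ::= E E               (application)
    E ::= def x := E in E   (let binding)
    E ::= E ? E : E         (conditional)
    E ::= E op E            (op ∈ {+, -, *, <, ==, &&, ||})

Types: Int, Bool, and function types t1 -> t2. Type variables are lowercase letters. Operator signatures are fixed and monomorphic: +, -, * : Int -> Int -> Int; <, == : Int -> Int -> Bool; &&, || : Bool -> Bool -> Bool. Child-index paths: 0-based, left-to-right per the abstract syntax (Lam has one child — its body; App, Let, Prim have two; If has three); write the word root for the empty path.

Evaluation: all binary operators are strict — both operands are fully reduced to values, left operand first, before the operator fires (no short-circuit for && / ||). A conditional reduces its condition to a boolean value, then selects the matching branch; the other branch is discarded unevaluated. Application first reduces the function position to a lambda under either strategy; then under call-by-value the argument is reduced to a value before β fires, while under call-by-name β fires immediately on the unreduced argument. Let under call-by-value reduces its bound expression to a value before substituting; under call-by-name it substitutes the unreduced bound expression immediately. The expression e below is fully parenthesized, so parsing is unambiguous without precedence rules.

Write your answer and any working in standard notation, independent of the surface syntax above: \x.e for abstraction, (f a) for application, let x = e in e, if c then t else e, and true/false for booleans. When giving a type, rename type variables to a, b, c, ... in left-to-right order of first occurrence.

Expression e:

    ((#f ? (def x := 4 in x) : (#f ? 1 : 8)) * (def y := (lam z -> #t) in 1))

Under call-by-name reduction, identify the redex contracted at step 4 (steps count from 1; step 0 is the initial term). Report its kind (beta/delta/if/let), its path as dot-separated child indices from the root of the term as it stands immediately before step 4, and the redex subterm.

Answer: delta at root : (8 * 1)

Trace:
step 0: ((if false then (let x = 4 in x) else (if false then 1 else 8)) * (let y = (\z.true) in 1))
step 1: [if@0] ((if false then 1 else 8) * (let y = (\z.true) in 1))
step 2: [if@0] (8 * (let y = (\z.true) in 1))
step 3: [let@1] (8 * 1)
step 4: [delta@root] 8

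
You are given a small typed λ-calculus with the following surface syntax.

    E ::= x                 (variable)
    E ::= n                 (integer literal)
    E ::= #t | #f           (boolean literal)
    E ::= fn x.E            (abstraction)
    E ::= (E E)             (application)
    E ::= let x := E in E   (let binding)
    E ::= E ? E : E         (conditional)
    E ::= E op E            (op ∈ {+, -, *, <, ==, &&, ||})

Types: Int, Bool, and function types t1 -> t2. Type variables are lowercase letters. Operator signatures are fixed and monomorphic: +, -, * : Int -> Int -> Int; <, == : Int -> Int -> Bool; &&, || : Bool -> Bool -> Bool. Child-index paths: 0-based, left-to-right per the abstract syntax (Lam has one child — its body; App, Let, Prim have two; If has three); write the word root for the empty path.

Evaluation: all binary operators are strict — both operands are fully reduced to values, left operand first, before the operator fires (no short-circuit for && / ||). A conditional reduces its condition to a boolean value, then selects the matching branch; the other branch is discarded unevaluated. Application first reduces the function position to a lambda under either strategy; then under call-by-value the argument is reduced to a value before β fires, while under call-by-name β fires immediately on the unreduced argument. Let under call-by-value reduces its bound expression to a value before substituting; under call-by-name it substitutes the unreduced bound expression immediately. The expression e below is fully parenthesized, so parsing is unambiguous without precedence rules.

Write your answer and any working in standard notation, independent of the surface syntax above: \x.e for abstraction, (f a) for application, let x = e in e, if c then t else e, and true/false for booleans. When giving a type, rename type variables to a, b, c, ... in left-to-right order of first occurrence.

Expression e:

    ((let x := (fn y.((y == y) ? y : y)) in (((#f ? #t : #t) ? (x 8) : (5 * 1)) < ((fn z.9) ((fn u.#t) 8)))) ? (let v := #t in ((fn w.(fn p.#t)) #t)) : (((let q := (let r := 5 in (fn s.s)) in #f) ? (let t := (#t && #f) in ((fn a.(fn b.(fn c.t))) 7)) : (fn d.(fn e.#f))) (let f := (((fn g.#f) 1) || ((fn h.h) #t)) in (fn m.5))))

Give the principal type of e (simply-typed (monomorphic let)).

Answer: a -> Bool

Working:
y : a
  unify a ~ Int
y : Int
  unify Int ~ Int
  unify Bool ~ Bool
y : Int
y : Int
  unify Int ~ Int
\y._ : Int -> Int
let x : Int -> Int
  unify Bool ~ Bool
  unify Bool ~ Bool
  unify Bool ~ Bool
x : Int -> Int
  unify Int -> Int ~ Int -> b
  unify Int ~ Int
  unify Int ~ b
_ _ : Int
  unify Int ~ Int
  unify Int ~ Int
  unify Int ~ Int
  unify Int ~ Int
\z._ : c -> Int
\u._ : d -> Bool
  unify d -> Bool ~ Int -> e
  unify d ~ Int
  unify Bool ~ e
_ _ : Bool
  unify c -> Int ~ Bool -> f
  unify c ~ Bool
  unify Int ~ f
_ _ : Int
  unify Int ~ Int
  unify Bool ~ Bool
let v : Bool
\p._ : h -> Bool
\w._ : g -> h -> Bool
  unify g -> h -> Bool ~ Bool -> i
  unify g ~ Bool
  unify h -> Bool ~ i
_ _ : h -> Bool
let r : Int
s : j
\s._ : j -> j
let q : j -> j
  unify Bool ~ Bool
  unify Bool ~ Bool
  unify Bool ~ Bool
let t : Bool
t : Bool
\c._ : m -> Bool
\b._ : l -> m -> Bool
\a._ : k -> l -> m -> Bool
  unify k -> l -> m -> Bool ~ Int -> n
  unify k ~ Int
  unify l -> m -> Bool ~ n
_ _ : l -> m -> Bool
\e._ : p -> Bool
\d._ : o -> p -> Bool
  unify l -> m -> Bool ~ o -> p -> Bool
  unify l ~ o
  unify m -> Bool ~ p -> Bool
  unify m ~ p
  unify Bool ~ Bool
\g._ : q -> Bool
  unify q -> Bool ~ Int -> r
  unify q ~ Int
  unify Bool ~ r
_ _ : Bool
  unify Bool ~ Bool
h : s
\h._ : s -> s
  unify s -> s ~ Bool -> t
  unify s ~ Bool
  unify Bool ~ t
_ _ : Bool
  unify Bool ~ Bool
let f : Bool
\m._ : u -> Int
  unify o -> p -> Bool ~ (u -> Int) -> v
  unify o ~ u -> Int
  unify p -> Bool ~ v
_ _ : p -> Bool
  unify h -> Bool ~ p -> Bool
  unify h ~ p
  unify Bool ~ Bool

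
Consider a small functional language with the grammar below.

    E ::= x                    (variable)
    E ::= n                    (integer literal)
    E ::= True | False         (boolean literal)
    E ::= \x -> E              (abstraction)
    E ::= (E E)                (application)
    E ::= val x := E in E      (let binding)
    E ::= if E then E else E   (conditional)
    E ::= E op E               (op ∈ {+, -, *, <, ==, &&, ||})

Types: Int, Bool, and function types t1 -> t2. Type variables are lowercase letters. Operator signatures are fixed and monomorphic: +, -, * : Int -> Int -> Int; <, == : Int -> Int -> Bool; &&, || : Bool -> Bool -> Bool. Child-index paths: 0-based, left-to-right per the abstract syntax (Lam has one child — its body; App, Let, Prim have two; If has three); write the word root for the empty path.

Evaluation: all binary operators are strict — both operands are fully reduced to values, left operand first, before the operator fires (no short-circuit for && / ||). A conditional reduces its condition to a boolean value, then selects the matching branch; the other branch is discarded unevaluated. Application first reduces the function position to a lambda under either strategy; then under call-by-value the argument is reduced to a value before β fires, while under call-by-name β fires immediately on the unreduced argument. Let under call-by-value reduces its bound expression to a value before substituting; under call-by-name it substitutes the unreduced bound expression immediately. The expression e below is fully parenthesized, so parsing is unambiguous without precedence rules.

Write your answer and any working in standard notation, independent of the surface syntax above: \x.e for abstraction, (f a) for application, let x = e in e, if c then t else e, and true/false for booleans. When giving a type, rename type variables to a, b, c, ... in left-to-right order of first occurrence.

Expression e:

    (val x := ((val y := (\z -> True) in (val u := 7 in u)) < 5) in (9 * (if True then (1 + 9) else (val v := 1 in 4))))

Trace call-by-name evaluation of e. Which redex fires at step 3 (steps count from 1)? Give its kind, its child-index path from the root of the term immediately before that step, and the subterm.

Answer: delta at 1 : (1 + 9)

Derivation:
step 0: (let x = ((let y = (\z.true) in (let u = 7 in u)) < 5) in (9 * (if true then (1 + 9) else (let v = 1 in 4))))
step 1: [let@root] (9 * (if true then (1 + 9) else (let v = 1 in 4)))
step 2: [if@1] (9 * (1 + 9))
step 3: [delta@1] (9 * 10)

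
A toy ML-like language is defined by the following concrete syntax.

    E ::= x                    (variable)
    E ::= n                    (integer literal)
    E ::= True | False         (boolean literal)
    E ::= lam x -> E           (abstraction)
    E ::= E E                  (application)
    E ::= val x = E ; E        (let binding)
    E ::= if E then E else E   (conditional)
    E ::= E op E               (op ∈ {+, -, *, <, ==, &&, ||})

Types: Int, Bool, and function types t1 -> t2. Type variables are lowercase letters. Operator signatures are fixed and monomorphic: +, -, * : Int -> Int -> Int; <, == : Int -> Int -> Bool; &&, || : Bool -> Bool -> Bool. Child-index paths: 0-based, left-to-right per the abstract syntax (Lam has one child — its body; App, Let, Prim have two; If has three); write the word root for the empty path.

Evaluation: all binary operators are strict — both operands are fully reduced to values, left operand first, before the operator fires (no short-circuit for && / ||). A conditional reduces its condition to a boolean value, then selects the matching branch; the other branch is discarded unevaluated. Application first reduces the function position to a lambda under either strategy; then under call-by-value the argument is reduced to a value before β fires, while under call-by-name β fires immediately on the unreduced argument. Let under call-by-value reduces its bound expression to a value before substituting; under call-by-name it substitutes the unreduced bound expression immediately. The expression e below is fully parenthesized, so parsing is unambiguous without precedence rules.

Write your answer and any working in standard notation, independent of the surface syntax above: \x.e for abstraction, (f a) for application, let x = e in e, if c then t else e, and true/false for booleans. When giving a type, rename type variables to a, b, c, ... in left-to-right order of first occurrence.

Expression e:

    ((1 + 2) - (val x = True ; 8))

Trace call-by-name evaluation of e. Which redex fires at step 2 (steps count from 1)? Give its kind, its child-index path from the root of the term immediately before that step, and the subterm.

Answer: let at 1 : (let x = true in 8)

Working:
step 0: ((1 + 2) - (let x = true in 8))
step 1: [delta@0] (3 - (let x = true in 8))
step 2: [let@1] (3 - 8)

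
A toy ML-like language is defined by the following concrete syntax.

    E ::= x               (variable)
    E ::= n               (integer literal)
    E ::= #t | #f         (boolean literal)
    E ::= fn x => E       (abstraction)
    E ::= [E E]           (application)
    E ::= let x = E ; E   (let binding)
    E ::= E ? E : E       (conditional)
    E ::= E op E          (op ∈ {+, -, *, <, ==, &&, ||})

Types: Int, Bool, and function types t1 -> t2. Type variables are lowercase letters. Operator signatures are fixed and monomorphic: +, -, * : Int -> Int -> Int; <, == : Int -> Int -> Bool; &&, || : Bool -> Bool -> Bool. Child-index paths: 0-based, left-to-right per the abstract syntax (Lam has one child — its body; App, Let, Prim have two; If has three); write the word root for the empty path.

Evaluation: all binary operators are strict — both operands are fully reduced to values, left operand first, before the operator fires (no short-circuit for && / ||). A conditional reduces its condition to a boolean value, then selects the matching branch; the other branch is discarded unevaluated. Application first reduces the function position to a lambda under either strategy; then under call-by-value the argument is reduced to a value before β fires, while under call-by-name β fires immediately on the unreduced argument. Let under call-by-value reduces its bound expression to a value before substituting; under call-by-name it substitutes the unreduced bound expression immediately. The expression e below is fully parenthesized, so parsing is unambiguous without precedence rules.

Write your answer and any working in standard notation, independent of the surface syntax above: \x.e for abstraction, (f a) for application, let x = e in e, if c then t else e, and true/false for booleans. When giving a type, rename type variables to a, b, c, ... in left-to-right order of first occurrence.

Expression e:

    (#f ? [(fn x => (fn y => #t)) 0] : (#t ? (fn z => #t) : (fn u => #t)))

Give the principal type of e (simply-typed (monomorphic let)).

Derivation:
  unify Bool ~ Bool
\y._ : b -> Bool
\x._ : a -> b -> Bool
  unify a -> b -> Bool ~ Int -> c
  unify a ~ Int
  unify b -> Bool ~ c
_ _ : b -> Bool
  unify Bool ~ Bool
\z._ : d -> Bool
\u._ : e -> Bool
  unify d -> Bool ~ e -> Bool
  unify d ~ e
  unify Bool ~ Bool
  unify b -> Bool ~ e -> Bool
  unify b ~ e
  unify Bool ~ Bool

Answer: a -> Bool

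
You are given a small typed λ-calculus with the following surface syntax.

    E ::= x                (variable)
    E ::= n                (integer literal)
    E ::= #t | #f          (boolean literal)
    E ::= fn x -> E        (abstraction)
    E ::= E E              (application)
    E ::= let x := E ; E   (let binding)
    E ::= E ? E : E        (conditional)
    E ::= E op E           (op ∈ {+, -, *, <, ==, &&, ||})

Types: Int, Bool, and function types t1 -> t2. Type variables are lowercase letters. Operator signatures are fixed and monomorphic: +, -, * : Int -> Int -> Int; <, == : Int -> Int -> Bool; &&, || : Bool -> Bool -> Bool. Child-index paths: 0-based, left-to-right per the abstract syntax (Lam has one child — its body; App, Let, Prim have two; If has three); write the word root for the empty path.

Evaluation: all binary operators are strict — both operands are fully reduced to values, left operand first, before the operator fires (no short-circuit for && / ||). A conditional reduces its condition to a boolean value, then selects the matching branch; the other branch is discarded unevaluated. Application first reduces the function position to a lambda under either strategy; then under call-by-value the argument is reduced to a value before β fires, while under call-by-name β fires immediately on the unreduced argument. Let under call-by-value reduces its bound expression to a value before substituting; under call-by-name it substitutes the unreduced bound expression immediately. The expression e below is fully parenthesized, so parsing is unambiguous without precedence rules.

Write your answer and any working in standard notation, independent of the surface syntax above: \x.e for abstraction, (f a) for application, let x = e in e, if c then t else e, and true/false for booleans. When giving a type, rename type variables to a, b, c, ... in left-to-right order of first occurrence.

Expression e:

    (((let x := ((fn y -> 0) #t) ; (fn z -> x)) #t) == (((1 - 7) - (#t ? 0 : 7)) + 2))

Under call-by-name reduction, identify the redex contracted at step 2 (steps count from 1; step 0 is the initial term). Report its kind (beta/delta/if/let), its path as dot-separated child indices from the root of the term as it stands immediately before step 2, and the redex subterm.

Answer: beta at 0 : ((\z.((\y.0) true)) true)

Trace:
step 0: (((let x = ((\y.0) true) in (\z.x)) true) == (((1 - 7) - (if true then 0 else 7)) + 2))
step 1: [let@0.0] (((\z.((\y.0) true)) true) == (((1 - 7) - (if true then 0 else 7)) + 2))
step 2: [beta@0] (((\y.0) true) == (((1 - 7) - (if true then 0 else 7)) + 2))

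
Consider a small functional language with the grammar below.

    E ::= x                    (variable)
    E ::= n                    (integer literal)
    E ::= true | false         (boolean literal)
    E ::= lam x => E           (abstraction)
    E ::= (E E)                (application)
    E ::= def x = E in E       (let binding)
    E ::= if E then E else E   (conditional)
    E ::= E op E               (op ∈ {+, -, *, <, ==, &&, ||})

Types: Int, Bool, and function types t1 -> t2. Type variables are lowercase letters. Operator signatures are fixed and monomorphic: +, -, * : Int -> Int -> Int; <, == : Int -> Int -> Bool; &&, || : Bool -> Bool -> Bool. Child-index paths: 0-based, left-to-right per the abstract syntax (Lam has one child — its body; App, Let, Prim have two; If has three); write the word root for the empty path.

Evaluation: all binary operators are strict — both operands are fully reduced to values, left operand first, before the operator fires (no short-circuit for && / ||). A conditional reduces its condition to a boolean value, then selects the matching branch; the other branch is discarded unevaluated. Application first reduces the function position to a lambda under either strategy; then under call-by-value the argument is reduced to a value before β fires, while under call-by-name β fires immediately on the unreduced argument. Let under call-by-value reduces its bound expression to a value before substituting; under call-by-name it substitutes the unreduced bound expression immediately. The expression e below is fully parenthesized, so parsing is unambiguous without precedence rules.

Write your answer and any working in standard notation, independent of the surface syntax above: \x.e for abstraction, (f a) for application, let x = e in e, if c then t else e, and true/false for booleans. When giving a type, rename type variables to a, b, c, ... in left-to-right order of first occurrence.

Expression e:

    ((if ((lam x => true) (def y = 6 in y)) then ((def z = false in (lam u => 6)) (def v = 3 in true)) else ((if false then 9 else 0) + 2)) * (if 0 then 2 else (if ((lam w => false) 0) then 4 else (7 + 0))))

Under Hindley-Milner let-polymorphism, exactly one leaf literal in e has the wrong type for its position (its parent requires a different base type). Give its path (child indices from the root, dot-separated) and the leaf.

Working:
\x._ : a -> Bool
let y : Int
y : Int
  unify a -> Bool ~ Int -> b
  unify a ~ Int
  unify Bool ~ b
_ _ : Bool
  unify Bool ~ Bool
let z : Bool
\u._ : c -> Int
let v : Int
  unify c -> Int ~ Bool -> d
  unify c ~ Bool
  unify Int ~ d
_ _ : Int
  unify Bool ~ Bool
  unify Int ~ Int
  unify Int ~ Int
  unify Int ~ Int
  unify Int ~ Int
  unify Int ~ Int
  unify Int ~ Bool
  FAIL: mismatch Int ~ Bool

Answer: 1.0 : 0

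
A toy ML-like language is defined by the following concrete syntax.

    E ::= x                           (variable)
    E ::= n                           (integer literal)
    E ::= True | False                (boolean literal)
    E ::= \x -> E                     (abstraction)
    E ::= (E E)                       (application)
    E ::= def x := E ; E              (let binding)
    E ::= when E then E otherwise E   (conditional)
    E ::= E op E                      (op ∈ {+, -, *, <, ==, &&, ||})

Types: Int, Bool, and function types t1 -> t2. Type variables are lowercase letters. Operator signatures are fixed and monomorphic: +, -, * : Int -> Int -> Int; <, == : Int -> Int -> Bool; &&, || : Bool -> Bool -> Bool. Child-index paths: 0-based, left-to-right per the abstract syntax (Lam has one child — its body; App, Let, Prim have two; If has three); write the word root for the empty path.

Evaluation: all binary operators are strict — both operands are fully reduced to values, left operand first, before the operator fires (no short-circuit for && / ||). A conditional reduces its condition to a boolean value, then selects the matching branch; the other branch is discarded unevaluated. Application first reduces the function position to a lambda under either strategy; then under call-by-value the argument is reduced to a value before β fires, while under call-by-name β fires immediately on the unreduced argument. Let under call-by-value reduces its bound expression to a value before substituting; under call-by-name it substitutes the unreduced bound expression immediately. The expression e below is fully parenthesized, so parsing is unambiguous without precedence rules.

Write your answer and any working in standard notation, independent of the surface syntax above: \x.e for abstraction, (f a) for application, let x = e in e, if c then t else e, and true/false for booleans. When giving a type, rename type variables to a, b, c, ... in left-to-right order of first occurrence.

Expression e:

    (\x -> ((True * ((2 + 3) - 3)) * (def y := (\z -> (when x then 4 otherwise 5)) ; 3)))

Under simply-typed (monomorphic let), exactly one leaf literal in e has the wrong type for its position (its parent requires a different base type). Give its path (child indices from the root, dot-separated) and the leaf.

Derivation:
  unify Bool ~ Int
  FAIL: mismatch Bool ~ Int

Answer: 0.0.0 : true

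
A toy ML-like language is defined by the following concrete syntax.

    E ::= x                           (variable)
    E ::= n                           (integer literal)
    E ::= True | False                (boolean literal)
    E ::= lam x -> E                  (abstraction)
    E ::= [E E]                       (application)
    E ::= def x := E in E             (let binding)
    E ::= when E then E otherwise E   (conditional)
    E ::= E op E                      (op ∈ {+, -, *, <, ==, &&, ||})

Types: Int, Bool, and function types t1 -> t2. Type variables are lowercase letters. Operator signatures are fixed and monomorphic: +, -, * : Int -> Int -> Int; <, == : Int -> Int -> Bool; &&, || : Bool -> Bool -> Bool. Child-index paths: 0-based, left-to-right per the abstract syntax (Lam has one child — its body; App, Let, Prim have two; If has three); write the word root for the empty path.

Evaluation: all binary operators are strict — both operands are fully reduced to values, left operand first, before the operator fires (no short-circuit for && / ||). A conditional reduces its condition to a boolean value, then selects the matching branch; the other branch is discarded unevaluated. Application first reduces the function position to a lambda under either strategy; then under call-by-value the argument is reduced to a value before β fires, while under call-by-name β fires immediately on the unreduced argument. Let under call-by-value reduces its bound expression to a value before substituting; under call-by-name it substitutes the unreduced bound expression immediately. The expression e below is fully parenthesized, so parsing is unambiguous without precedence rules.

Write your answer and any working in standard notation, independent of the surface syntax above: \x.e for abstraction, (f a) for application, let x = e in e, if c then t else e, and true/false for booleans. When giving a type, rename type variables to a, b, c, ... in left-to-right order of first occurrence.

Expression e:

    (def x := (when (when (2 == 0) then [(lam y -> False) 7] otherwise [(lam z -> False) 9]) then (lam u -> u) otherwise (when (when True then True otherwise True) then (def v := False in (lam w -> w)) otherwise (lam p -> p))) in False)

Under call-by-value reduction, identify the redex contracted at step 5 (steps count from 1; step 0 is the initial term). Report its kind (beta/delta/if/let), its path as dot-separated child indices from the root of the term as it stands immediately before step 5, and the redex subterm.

Answer: if at 0.0 : (if true then true else true)

Working:
step 0: (let x = (if (if (2 == 0) then ((\y.false) 7) else ((\z.false) 9)) then (\u.u) else (if (if true then true else true) then (let v = false in (\w.w)) else (\p.p))) in false)
step 1: [delta@0.0.0] (let x = (if (if false then ((\y.false) 7) else ((\z.false) 9)) then (\u.u) else (if (if true then true else true) then (let v = false in (\w.w)) else (\p.p))) in false)
step 2: [if@0.0] (let x = (if ((\z.false) 9) then (\u.u) else (if (if true then true else true) then (let v = false in (\w.w)) else (\p.p))) in false)
step 3: [beta@0.0] (let x = (if false then (\u.u) else (if (if true then true else true) then (let v = false in (\w.w)) else (\p.p))) in false)
step 4: [if@0] (let x = (if (if true then true else true) then (let v = false in (\w.w)) else (\p.p)) in false)
step 5: [if@0.0] (let x = (if true then (let v = false in (\w.w)) else (\p.p)) in false)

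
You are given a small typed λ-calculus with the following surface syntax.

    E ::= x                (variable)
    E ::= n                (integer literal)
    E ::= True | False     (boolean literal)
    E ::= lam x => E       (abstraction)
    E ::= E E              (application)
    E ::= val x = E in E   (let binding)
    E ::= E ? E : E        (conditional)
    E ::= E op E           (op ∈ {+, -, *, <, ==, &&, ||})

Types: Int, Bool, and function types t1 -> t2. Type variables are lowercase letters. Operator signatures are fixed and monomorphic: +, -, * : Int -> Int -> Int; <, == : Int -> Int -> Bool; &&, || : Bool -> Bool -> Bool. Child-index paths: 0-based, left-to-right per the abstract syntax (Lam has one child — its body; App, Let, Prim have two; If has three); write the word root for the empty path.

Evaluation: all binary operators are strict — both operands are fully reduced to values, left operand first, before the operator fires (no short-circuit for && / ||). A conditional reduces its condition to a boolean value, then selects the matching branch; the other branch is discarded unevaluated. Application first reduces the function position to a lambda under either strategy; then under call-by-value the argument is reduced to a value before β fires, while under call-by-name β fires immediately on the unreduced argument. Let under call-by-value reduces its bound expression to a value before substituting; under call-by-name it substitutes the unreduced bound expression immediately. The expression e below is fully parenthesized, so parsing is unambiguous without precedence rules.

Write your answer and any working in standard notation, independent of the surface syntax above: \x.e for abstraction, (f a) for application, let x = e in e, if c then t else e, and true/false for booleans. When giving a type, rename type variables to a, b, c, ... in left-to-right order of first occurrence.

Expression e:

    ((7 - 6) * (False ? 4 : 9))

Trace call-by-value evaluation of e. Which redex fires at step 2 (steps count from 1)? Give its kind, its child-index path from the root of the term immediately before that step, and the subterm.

Answer: if at 1 : (if false then 4 else 9)

Derivation:
step 0: ((7 - 6) * (if false then 4 else 9))
step 1: [delta@0] (1 * (if false then 4 else 9))
step 2: [if@1] (1 * 9)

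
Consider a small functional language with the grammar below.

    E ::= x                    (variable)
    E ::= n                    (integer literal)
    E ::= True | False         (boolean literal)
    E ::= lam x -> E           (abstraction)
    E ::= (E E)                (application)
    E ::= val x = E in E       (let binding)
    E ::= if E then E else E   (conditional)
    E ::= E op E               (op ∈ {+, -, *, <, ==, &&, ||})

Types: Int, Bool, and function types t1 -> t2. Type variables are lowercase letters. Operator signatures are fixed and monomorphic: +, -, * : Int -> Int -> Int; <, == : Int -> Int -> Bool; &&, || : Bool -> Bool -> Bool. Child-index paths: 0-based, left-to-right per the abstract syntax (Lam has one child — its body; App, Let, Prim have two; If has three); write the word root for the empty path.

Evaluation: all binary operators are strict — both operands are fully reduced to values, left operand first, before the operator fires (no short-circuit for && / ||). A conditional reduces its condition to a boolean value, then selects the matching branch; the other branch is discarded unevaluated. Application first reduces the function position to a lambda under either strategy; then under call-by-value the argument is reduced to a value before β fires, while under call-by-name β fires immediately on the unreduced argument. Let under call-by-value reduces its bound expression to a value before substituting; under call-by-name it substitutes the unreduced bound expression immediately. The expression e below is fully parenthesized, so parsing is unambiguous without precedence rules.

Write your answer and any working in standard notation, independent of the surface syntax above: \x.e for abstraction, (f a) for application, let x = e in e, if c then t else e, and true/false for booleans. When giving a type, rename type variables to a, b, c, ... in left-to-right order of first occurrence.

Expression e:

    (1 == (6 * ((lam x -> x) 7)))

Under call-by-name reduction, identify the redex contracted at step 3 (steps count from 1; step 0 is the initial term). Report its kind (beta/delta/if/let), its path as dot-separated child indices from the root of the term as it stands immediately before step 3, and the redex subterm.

Answer: delta at root : (1 == 42)

Derivation:
step 0: (1 == (6 * ((\x.x) 7)))
step 1: [beta@1.1] (1 == (6 * 7))
step 2: [delta@1] (1 == 42)
step 3: [delta@root] false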